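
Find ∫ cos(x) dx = sin(x) + C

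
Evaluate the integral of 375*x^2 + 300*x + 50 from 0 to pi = -10*pi - 8 + (2 + 5*pi)^3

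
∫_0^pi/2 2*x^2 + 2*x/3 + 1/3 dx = pi/6 + pi^2/12 + pi^3/12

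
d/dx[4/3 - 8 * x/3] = -8/3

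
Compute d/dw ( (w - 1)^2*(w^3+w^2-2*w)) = 5*w^4 - 4*w^3 - 9*w^2 + 10*w - 2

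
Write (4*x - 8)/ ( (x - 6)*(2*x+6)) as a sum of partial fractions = 10/(9*(x + 3)) + 8/(9*(x - 6))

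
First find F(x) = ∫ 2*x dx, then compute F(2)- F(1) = 3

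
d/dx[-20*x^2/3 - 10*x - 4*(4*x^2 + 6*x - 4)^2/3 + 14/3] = -256*x^3/3 - 192*x^2 - 24*x + 54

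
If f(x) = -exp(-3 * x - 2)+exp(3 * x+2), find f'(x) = (3*exp(6*x + 4) + 3)*exp(-3*x - 2)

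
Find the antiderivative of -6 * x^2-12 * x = -2*x^3 - 6*x^2 + C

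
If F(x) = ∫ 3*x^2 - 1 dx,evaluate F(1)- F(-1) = 0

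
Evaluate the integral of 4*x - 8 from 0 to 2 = -8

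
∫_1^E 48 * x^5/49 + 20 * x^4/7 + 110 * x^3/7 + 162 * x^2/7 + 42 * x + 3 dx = -3565/98 + 3*E + 3*exp(2) + 12*exp(3)/7 + 2*(exp(2)/2 + 2*exp(3)/7 + 3*E)^2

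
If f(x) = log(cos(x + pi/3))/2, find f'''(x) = -sin(x + pi/3)/cos(x + pi/3)^3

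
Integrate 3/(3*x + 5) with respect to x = log(3*x + 5) + C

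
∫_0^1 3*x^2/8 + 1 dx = 9/8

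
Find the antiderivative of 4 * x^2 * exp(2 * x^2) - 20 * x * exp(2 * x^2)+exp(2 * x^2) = (x - 5)*exp(2*x^2) + C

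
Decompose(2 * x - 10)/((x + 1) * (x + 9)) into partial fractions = 7/(2*(x + 9)) - 3/(2*(x + 1))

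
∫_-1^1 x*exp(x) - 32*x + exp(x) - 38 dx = -76 + exp(-1) + E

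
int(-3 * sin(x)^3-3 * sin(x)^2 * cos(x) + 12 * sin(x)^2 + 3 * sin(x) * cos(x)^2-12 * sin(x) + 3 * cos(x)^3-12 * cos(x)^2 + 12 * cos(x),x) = (sqrt(2)*sin(x + pi/4) - 2)^3 + C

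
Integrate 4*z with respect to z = 2*z^2 + C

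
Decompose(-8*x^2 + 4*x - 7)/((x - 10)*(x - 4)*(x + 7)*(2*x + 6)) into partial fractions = 427/(1496*(x + 7)) - 1/(8*(x + 3)) + 17/(132*(x - 4)) - 59/(204*(x - 10))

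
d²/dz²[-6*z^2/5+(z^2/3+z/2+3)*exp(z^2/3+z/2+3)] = 4*z^4*exp(z^2/3 + z/2 + 3)/27 + 4*z^3*exp(z^2/3 + z/2 + 3)/9 + 103*z^2*exp(z^2/3 + z/2 + 3)/36 + 91*z*exp(z^2/3 + z/2 + 3)/24 + 47*exp(z^2/3 + z/2 + 3)/12 - 12/5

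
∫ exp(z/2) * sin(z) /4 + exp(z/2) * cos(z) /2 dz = exp(z/2)*sin(z)/2 + C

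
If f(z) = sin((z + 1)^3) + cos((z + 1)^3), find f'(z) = -3*z^2*sin(z^3 + 3*z^2 + 3*z + 1) + 3*z^2*cos(z^3 + 3*z^2 + 3*z + 1) - 6*z*sin(z^3 + 3*z^2 + 3*z + 1) + 6*z*cos(z^3 + 3*z^2 + 3*z + 1) - 3*sin(z^3 + 3*z^2 + 3*z + 1) + 3*cos(z^3 + 3*z^2 + 3*z + 1)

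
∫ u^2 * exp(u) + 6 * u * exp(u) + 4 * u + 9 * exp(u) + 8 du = ((u + 2)^2 + 1)*(exp(u) + 2) + C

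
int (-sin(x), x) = cos(x) + C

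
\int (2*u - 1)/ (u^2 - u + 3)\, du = log(2*u^2 - 2*u + 6) + C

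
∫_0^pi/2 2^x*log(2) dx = -1 + 2^(pi/2)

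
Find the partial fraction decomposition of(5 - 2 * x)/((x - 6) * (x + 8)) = -3/(2*(x + 8)) - 1/(2*(x - 6))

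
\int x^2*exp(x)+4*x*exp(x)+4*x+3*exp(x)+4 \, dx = (x + 1)^2*(exp(x) + 2) + C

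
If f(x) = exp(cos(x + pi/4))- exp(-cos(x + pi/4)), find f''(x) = (exp(2*cos(x + pi/4))*sin(x + pi/4)^2 - exp(2*cos(x + pi/4))*cos(x + pi/4) - sin(x + pi/4)^2 - cos(x + pi/4))*exp(-cos(x + pi/4))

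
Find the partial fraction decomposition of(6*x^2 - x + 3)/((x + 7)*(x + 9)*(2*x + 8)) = 249/(10*(x + 9)) - 76/(3*(x + 7)) + 103/(30*(x + 4))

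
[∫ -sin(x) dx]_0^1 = -1 + cos(1)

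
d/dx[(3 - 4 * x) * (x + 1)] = -8*x - 1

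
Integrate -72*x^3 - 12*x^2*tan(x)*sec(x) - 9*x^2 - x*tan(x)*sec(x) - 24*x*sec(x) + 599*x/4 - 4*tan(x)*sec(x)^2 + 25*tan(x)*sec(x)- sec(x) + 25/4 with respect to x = 15*x^2 + 5*x/4 - (12*x^2 + x + 4*sec(x) - 20)^2/8 + 5*sec(x) + C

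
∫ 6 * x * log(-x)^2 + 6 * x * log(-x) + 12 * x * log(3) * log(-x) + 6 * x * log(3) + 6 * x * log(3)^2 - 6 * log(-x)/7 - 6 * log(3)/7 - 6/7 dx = 3*x*(7*x*log(-3*x) - 2)*log(-3*x)/7 + C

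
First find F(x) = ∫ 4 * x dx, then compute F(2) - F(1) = 6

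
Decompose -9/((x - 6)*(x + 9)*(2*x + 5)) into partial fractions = 36/(221*(2*x + 5)) - 3/(65*(x + 9)) - 3/(85*(x - 6))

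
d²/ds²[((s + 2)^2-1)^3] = 30*s^4 + 240*s^3 + 684*s^2 + 816*s + 342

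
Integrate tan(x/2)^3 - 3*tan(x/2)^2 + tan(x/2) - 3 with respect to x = (tan(x/2) - 3)^2 + C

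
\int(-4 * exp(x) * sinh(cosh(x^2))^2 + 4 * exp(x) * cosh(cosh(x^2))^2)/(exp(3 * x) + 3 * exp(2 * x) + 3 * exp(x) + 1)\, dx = 2*(exp(x) + 2)*exp(x)/(exp(2*x) + 2*exp(x) + 1) + C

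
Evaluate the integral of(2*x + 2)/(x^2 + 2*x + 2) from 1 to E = -log(5) + log(1 + (1 + E)^2)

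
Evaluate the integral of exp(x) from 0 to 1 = -1 + E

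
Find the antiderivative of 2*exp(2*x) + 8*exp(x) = (exp(x) + 4)^2 + C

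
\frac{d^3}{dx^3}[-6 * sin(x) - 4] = 6*cos(x)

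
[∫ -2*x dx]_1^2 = -3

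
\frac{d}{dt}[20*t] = 20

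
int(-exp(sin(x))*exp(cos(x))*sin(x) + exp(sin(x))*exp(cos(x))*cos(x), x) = exp(sqrt(2)*sin(x + pi/4)) + C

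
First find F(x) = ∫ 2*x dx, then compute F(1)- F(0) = 1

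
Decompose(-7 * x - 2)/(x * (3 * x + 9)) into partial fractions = -19/(9*(x + 3)) - 2/(9*x)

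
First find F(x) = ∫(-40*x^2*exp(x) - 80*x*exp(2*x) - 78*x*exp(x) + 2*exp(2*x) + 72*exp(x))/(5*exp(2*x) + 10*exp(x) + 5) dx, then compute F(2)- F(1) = -86*exp(2)/(5*(1 + exp(2))) - 32*E/(5*(1 + E))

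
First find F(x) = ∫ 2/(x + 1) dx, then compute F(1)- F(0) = 2*log(2)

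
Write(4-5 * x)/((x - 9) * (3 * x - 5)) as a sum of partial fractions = 13/(22*(3*x - 5)) - 41/(22*(x - 9))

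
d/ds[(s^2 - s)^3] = 6*s^5 - 15*s^4 + 12*s^3 - 3*s^2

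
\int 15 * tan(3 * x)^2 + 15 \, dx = 5*tan(3*x) + C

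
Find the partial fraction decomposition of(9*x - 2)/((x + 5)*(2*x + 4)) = 47/(6*(x + 5)) - 10/(3*(x + 2))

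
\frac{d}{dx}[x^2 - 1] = 2*x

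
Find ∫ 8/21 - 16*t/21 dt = -8*t^2/21 + 8*t/21 + C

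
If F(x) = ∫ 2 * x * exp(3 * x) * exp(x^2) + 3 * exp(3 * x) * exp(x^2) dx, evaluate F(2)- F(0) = -1 + exp(10)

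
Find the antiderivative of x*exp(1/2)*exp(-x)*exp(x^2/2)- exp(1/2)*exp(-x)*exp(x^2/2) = exp((x - 1)^2/2) + C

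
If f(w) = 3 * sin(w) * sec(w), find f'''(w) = 18*tan(w)^4 + 24*tan(w)^2 + 6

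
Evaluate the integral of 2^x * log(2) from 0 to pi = -1 + 2^pi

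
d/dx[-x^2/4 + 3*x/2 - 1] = 3/2 - x/2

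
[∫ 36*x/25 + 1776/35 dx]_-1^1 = 3552/35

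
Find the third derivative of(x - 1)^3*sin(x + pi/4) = -x^3*cos(x + pi/4) - 9*x^2*sin(x + pi/4) + 3*x^2*cos(x + pi/4) + 18*x*sin(x + pi/4) + 15*x*cos(x + pi/4) - 3*sin(x + pi/4) - 17*cos(x + pi/4)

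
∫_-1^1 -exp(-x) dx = -E + exp(-1)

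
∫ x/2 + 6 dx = x^2/4 + 6*x + C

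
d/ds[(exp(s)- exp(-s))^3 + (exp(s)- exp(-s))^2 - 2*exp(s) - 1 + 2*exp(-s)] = (3*exp(6*s) + 2*exp(5*s) - 5*exp(4*s) - 5*exp(2*s) - 2*exp(s) + 3)*exp(-3*s)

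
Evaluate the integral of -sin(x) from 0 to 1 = -1 + cos(1)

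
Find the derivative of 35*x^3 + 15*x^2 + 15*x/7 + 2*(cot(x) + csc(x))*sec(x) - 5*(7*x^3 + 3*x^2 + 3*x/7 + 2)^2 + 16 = -1470*x^5 - 1050*x^4 - 300*x^3 - 2475*x^2/7 - 4500*x/49 - 2*cot(x)^2*sec(x) - 2*sec(x) - 45/7 + 2/cos(x) + 2/cos(x)^2 - 2/sin(x)^2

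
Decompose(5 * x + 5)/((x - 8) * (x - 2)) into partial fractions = -5/(2*(x - 2)) + 15/(2*(x - 8))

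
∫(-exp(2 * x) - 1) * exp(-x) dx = -2*sinh(x) + C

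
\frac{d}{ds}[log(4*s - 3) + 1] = 4/(4*s - 3)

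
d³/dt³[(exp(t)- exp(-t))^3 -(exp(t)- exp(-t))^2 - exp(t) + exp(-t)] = (27*exp(6*t) - 8*exp(5*t) - 4*exp(4*t) - 4*exp(2*t) + 8*exp(t) + 27)*exp(-3*t)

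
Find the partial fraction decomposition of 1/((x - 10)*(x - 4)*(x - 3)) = 1/(7*(x - 3)) - 1/(6*(x - 4)) + 1/(42*(x - 10))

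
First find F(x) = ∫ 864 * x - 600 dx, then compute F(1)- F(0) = -168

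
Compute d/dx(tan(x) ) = cos(x)^(-2)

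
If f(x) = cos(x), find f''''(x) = cos(x)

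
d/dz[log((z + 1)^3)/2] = 3/(2*z + 2)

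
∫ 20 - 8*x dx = -4*x^2 + 20*x + C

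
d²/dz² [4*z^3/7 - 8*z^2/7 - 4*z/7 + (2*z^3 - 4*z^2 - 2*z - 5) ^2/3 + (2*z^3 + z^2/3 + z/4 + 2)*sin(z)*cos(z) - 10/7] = 40*z^4 - 4*z^3*sin(2*z) - 320*z^3/3 - 2*z^2*sin(2*z)/3 + 12*z^2*cos(2*z) + 32*z^2 + 11*z*sin(2*z)/2 + 4*z*cos(2*z)/3 - 32*z/7 - 11*sin(2*z)/3 + cos(2*z)/2 + 568/21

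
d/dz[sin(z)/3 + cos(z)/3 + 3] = -sin(z)/3 + cos(z)/3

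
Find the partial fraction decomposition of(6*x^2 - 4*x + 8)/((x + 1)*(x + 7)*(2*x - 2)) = 55/(16*(x + 7)) - 3/(4*(x + 1)) + 5/(16*(x - 1))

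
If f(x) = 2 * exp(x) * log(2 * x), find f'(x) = (2*x*exp(x)*log(x) + 2*x*exp(x)*log(2) + 2*exp(x))/x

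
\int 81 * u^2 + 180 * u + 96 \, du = 27*u^3 + 90*u^2 + 96*u + C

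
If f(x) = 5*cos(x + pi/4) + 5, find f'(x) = -5*sin(x + pi/4)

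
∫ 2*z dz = z^2 + C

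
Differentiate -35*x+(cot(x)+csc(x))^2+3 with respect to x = -35 + 2/sin(x) - 4*cos(x)/sin(x)^3 - 4/sin(x)^3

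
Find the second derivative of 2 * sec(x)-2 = -2/cos(x) + 4/cos(x)^3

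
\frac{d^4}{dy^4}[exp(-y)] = exp(-y)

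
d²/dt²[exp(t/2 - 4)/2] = exp(t/2 - 4)/8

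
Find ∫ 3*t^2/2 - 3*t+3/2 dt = t^3/2 - 3*t^2/2 + 3*t/2 + C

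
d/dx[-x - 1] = -1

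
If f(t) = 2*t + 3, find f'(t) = 2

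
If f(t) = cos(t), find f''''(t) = cos(t)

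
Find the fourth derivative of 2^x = 2^x*log(2)^4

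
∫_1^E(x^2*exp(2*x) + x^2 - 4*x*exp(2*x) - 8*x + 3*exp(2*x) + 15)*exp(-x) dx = -4*E + (-3 + E)^2*(-exp(-E) + exp(E)) + 4*exp(-1)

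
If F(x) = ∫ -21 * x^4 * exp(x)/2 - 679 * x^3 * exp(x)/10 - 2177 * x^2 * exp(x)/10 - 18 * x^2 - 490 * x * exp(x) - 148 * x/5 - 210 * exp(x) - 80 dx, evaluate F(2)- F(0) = -6776*exp(2)/5 - 1336/5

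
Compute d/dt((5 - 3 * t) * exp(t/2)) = -3*t*exp(t/2)/2 - exp(t/2)/2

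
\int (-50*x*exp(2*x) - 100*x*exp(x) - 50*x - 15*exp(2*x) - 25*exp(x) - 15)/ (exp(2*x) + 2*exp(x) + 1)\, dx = 5*(-(exp(x) + 1)*(5*x^2 + 3*x - 5) + exp(x))/(exp(x) + 1) + C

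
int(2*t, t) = t^2 + C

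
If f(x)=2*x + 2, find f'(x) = 2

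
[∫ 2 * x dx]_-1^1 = 0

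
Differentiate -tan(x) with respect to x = -1/cos(x)^2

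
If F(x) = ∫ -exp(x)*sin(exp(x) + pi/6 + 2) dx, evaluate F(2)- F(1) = cos(pi/6 + 2 + exp(2)) - cos(pi/6 + 2 + E)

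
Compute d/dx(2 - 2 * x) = -2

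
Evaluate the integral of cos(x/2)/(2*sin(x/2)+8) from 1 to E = -log(sin(1/2) + 4) + log(sin(E/2) + 4)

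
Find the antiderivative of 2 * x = x^2 + C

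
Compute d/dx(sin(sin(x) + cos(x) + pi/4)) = sqrt(2)*cos(x + pi/4)*cos(sqrt(2)*sin(x + pi/4) + pi/4)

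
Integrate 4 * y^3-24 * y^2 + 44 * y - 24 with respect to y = y^4 - 8*y^3 + 22*y^2 - 24*y + C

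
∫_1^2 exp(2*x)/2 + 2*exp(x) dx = -(E/2 + 2)^2 + (2 + exp(2)/2)^2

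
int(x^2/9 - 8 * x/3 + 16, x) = x^3/27 - 4*x^2/3 + 16*x + C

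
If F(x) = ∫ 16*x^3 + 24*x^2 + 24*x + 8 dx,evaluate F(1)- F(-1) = 32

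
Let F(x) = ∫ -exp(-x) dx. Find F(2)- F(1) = -exp(-1) + exp(-2)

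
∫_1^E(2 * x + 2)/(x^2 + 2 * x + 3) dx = -log(6) + log(2 + (1 + E)^2)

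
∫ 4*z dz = 2*z^2 + C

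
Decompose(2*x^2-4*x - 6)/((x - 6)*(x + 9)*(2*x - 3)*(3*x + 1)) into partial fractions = -60/(2717*(3*x + 1)) + 20/(693*(2*x - 3)) - 32/(1365*(x + 9)) + 14/(855*(x - 6))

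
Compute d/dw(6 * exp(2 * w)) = 12*exp(2*w)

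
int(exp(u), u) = exp(u) + C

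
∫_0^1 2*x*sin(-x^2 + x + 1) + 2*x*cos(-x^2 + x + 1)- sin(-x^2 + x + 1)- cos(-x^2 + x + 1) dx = 0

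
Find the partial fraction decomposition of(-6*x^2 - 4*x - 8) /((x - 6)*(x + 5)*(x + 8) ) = -60/(7*(x + 8)) + 46/(11*(x + 5)) - 124/(77*(x - 6))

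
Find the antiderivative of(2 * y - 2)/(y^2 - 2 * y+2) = log(y^2 - 2*y + 2) + C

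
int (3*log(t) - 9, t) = 3*t*(log(t) - 4) + C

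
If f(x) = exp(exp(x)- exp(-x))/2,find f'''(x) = (exp(exp(x) - exp(-x)) - 3*exp(x + exp(x) - exp(-x)) + 4*exp(2*x + exp(x) - exp(-x)) + 4*exp(4*x + exp(x) - exp(-x)) + 3*exp(5*x + exp(x) - exp(-x)) + exp(6*x + exp(x) - exp(-x)))*exp(-3*x)/2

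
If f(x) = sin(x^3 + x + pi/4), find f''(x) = -9*x^4*sin(x^3 + x + pi/4) - 6*x^2*sin(x^3 + x + pi/4) + 6*x*cos(x^3 + x + pi/4) - sin(x^3 + x + pi/4)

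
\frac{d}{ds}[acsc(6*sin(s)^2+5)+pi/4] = -2*sqrt(6)*sin(2*s)/(sqrt((-32*cos(2*s) + 3*cos(4*s) + 45)/(9*(1 - cos(2*s))^2 - 30*cos(2*s) + 55))*(8 - 3*cos(2*s))^2)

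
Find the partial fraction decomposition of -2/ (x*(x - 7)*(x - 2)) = 1/(5*(x - 2)) - 2/(35*(x - 7)) - 1/(7*x)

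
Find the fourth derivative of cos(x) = cos(x)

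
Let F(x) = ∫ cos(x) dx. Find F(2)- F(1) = -sin(1) + sin(2)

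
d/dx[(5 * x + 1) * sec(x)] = 5*x*tan(x)*sec(x) + tan(x)*sec(x) + 5*sec(x)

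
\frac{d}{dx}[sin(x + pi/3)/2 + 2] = cos(x + pi/3)/2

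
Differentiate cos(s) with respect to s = -sin(s)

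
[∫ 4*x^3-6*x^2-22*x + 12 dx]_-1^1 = 20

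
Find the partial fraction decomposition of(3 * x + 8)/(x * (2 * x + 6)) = 1/(6*(x + 3)) + 4/(3*x)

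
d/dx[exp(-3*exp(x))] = -3*exp(x - 3*exp(x))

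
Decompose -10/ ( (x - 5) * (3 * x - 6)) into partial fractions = 10/(9*(x - 2)) - 10/(9*(x - 5))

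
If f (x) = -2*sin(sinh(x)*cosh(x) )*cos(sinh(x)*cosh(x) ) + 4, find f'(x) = -2*cos(2*sinh(x)*cosh(x))*cosh(2*x)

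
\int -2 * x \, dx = -x^2 + C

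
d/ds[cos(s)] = -sin(s)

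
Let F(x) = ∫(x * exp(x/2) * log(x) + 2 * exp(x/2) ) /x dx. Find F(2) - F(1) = 2*E*log(2)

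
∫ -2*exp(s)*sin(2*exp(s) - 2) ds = cos(2*exp(s) - 2) + C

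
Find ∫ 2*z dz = z^2 + C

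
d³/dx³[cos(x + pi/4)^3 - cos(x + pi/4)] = -sin(x + pi/4)/4 + 27*cos(3*x + pi/4)/4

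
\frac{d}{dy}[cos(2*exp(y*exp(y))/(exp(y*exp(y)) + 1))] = -2*(y + 1)*exp(y)*exp(y*exp(y))*sin(2*exp(y*exp(y))/(exp(y*exp(y)) + 1))/(exp(2*y*exp(y)) + 2*exp(y*exp(y)) + 1)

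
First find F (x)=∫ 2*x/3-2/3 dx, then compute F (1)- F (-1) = -4/3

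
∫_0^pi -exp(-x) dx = -1 + exp(-pi)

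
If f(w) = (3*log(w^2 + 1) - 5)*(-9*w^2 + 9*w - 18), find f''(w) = (-54*w^4*log(w^2 + 1) - 72*w^4 + 54*w^3 - 108*w^2*log(w^2 + 1) + 18*w^2 + 162*w - 54*log(w^2 + 1) - 18)/(w^4 + 2*w^2 + 1)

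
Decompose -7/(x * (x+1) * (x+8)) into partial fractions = -1/(8*(x + 8)) + 1/(x + 1) - 7/(8*x)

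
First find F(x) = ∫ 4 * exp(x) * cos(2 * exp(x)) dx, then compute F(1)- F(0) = -2*sin(2) + 2*sin(2*E)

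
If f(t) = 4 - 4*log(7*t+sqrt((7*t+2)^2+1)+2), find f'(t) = (-196*t - 28*sqrt(49*t^2 + 28*t + 5) - 56)/(49*t^2 + 7*t*sqrt(49*t^2 + 28*t + 5) + 28*t + 2*sqrt(49*t^2 + 28*t + 5) + 5)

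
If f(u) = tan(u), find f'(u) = cos(u)^(-2)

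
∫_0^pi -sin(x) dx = -2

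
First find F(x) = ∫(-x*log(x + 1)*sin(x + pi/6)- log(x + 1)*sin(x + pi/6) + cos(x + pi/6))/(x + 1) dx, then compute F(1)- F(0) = log(2)*cos(pi/6 + 1)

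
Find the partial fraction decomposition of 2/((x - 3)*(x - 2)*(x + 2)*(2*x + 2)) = -1/(20*(x + 2)) + 1/(12*(x + 1)) - 1/(12*(x - 2)) + 1/(20*(x - 3))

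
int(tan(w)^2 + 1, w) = tan(w) + C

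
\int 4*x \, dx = 2*x^2 + C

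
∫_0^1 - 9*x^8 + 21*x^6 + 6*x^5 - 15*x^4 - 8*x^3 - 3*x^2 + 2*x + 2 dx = 0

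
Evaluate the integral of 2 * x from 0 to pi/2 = pi^2/4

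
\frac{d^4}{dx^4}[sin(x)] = sin(x)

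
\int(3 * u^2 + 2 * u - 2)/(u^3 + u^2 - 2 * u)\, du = log(u*(-u^2 - u + 2)) + C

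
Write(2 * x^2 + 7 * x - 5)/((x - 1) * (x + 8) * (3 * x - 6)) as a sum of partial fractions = 67/(270*(x + 8)) - 4/(27*(x - 1)) + 17/(30*(x - 2))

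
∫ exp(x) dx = exp(x) + C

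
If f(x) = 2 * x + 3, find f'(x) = 2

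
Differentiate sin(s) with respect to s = cos(s)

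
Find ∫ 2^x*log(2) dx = 2^x + C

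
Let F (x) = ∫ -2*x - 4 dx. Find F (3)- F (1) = -16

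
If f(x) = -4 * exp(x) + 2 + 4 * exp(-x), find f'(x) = (-4*exp(2*x) - 4)*exp(-x)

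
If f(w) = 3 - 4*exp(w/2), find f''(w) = -exp(w/2)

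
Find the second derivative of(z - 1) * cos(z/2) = -z*cos(z/2)/4 - sin(z/2) + cos(z/2)/4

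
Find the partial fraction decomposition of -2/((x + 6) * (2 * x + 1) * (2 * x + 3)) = 2/(9*(2*x + 3)) - 2/(11*(2*x + 1)) - 2/(99*(x + 6))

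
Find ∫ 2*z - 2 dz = z^2 - 2*z + C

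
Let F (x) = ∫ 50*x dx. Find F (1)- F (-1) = 0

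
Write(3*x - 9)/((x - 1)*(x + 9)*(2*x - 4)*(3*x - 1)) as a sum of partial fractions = -27/(70*(3*x - 1)) + 9/(1540*(x + 9)) + 3/(20*(x - 1)) - 3/(110*(x - 2))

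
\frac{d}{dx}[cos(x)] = -sin(x)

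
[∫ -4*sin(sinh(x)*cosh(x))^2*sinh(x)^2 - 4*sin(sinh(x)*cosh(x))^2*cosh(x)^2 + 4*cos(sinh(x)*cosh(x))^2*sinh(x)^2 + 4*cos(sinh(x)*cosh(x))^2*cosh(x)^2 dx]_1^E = -2*sin(2*sinh(1)*cosh(1)) + 2*sin(2*sinh(E)*cosh(E))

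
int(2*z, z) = z^2 + C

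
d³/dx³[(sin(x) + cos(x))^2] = -8*cos(2*x)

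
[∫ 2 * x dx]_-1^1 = 0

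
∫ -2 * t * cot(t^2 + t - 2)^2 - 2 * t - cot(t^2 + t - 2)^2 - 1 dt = cot(t^2 + t - 2) + C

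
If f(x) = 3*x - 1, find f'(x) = 3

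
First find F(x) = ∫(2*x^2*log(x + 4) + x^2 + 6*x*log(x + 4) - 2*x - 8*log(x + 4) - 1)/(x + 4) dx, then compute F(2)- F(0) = -log(6) + log(4)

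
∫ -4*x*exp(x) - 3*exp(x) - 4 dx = -(4*x - 1)*(exp(x) + 1) + C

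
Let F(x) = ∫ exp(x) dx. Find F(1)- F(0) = -1 + E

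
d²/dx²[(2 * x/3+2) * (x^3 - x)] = 8*x^2 + 12*x - 4/3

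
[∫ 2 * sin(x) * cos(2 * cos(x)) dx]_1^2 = -sin(2*cos(2)) + sin(2*cos(1))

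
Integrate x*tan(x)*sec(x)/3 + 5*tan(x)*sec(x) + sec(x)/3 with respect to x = (x/3 + 5)*sec(x) + C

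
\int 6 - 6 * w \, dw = -3*w^2 + 6*w + C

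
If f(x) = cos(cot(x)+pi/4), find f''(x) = -(-1 + sin(x)^(-2))^2*cos(pi/4 + 1/tan(x)) + cos(pi/4 + 1/tan(x)) - 2*cos(pi/4 + 1/tan(x))/sin(x)^2 - 2*sin(pi/4 + 1/tan(x))*cos(x)/sin(x)^3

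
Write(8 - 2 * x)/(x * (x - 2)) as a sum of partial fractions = 2/(x - 2) - 4/x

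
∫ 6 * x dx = 3*x^2 + C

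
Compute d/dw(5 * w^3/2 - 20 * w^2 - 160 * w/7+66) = 15*w^2/2 - 40*w - 160/7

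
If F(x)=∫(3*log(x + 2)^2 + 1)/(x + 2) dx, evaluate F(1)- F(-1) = log(3) + log(3)^3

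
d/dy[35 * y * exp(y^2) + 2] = 70*y^2*exp(y^2) + 35*exp(y^2)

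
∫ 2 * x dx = x^2 + C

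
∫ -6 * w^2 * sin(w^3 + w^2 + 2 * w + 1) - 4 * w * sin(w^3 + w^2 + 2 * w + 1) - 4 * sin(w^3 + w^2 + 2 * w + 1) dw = 2*cos(w^3 + w^2 + 2*w + 1) + C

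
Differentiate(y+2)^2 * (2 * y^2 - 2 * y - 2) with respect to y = 8*y^3 + 18*y^2 - 4*y - 16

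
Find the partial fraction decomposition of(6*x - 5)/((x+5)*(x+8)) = 53/(3*(x + 8)) - 35/(3*(x + 5))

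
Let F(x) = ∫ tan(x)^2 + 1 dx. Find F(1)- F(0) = tan(1)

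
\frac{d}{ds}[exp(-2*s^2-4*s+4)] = (-4*s - 4)*exp(-2*s^2 - 4*s + 4)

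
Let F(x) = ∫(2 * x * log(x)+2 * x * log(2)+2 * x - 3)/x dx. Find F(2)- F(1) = 3*log(2)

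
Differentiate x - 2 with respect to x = 1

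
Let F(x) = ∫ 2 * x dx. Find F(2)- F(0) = 4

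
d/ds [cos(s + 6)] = -sin(s + 6)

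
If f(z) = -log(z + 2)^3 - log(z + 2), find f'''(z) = (-6*log(z + 2)^2 + 18*log(z + 2) - 8)/(z^3 + 6*z^2 + 12*z + 8)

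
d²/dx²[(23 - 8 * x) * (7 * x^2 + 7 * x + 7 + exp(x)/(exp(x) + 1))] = (-336*x*exp(3*x) - 1000*x*exp(2*x) - 1016*x*exp(x) - 336*x + 210*exp(3*x) + 591*exp(2*x) + 637*exp(x) + 210)/(exp(3*x) + 3*exp(2*x) + 3*exp(x) + 1)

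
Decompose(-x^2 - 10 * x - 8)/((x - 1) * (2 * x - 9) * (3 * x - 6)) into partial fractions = -293/(105*(2*x - 9)) - 19/(21*(x - 1)) + 32/(15*(x - 2))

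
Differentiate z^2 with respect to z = 2*z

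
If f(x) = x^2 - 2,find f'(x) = 2*x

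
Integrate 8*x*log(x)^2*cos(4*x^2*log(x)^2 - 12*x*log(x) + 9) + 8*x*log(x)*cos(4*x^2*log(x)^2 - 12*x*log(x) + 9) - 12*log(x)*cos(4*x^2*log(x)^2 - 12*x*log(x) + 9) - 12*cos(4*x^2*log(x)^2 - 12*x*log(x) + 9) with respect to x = sin((2*x*log(x) - 3)^2) + C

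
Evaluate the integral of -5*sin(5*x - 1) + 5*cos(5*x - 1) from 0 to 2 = cos(9) - cos(1) + sin(9) + sin(1)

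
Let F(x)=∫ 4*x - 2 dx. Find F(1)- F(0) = 0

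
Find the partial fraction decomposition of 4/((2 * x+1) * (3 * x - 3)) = -8/(9*(2*x + 1)) + 4/(9*(x - 1))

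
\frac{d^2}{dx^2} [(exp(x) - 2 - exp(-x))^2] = (4*exp(4*x) - 4*exp(3*x) + 4*exp(x) + 4)*exp(-2*x)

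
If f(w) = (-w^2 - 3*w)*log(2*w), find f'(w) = -2*w*log(w) - 2*w*log(2) - w - 3*log(w) - 3 - 3*log(2)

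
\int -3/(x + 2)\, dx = -3*log(x + 2) + C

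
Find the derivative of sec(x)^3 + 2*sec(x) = (2 + 3/cos(x)^2)*sin(x)/cos(x)^2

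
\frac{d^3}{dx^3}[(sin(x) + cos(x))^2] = -8*cos(2*x)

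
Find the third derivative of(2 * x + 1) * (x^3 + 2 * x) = 48*x + 6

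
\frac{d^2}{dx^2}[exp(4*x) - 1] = 16*exp(4*x)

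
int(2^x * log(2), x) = 2^x + C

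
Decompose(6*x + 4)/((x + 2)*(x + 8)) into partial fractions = 22/(3*(x + 8)) - 4/(3*(x + 2))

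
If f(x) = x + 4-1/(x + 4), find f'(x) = (x^2 + 8*x + 17)/(x^2 + 8*x + 16)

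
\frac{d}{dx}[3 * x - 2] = 3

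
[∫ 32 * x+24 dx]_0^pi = -9 + (-4*pi - 3)^2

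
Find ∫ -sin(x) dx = cos(x) + C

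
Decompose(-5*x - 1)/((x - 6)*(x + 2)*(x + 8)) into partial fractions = 13/(28*(x + 8)) - 3/(16*(x + 2)) - 31/(112*(x - 6))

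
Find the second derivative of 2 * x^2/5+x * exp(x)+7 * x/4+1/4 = x*exp(x) + 2*exp(x) + 4/5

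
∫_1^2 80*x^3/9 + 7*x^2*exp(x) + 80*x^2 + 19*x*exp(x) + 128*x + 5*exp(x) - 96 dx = -12*E + 38*exp(2) + 316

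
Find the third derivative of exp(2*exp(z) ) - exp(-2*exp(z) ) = (8*exp(3*z) - 12*exp(2*z) + 2*exp(z) + 2*exp(z + 4*exp(z)) + 12*exp(2*z + 4*exp(z)) + 8*exp(3*z + 4*exp(z)))*exp(-2*exp(z))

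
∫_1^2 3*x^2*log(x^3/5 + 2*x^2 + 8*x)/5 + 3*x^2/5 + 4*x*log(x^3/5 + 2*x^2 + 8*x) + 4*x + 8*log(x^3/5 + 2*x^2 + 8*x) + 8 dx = -51*log(51/5)/5 + 128*log(128/5)/5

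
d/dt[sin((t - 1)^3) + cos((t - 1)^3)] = -3*t^2*sin(t^3 - 3*t^2 + 3*t - 1) + 3*t^2*cos(t^3 - 3*t^2 + 3*t - 1) + 6*t*sin(t^3 - 3*t^2 + 3*t - 1) - 6*t*cos(t^3 - 3*t^2 + 3*t - 1) - 3*sin(t^3 - 3*t^2 + 3*t - 1) + 3*cos(t^3 - 3*t^2 + 3*t - 1)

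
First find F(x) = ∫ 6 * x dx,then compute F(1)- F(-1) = 0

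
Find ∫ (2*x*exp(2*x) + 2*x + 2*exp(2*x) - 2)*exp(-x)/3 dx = 4*x*sinh(x)/3 + C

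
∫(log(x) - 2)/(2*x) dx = (log(x) - 2)^2/4 + C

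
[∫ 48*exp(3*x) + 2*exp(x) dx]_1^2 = -16*exp(3) - 2*E + 2*exp(2) + 16*exp(6)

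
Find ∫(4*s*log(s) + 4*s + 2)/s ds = 2*(2*s + 1)*log(s) + C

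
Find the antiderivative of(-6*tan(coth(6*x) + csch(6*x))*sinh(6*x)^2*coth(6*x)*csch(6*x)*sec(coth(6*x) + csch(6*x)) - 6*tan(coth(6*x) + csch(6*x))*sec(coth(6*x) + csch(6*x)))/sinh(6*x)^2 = sec(1/tanh(3*x)) + C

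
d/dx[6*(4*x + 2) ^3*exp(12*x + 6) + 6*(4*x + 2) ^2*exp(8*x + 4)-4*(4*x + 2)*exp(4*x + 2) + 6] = 4608*x^3*exp(12*x + 6) + 768*x^2*exp(8*x + 4) + 8064*x^2*exp(12*x + 6) - 64*x*exp(4*x + 2) + 960*x*exp(8*x + 4) + 4608*x*exp(12*x + 6) - 48*exp(4*x + 2) + 288*exp(8*x + 4) + 864*exp(12*x + 6)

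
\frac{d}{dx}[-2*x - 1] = -2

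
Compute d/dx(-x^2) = -2*x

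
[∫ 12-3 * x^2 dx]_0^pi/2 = (-4 - pi/2)*(-2 + pi/2)^2 + 16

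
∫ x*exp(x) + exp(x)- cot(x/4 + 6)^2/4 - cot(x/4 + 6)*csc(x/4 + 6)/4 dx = x*exp(x) + x/4 + cot(x/4 + 6) + csc(x/4 + 6) + C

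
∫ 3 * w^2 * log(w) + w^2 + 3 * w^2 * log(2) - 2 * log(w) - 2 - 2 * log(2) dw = w*(w^2 - 2)*log(2*w) + C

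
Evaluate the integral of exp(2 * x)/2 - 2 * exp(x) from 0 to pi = -9/4 + (-2 + exp(pi)/2)^2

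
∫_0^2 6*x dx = 12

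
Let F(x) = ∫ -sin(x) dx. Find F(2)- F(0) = -1 + cos(2)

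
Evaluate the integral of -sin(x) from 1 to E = cos(E) - cos(1)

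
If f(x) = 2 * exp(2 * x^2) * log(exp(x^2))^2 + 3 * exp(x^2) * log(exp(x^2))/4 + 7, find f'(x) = 8*x^5*exp(2*x^2) + 8*x^3*exp(2*x^2) + 3*x^3*exp(x^2)/2 + 3*x*exp(x^2)/2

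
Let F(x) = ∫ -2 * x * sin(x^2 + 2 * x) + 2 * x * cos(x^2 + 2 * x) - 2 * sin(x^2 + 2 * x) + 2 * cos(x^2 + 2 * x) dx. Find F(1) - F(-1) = cos(3) - cos(1) + sin(3) + sin(1)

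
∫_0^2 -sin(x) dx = -1 + cos(2)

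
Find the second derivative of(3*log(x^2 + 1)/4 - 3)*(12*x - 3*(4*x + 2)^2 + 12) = (-72*x^4*log(x^2 + 1) + 72*x^4 - 54*x^3 - 144*x^2*log(x^2 + 1) + 216*x^2 - 162*x - 72*log(x^2 + 1) + 288)/(x^4 + 2*x^2 + 1)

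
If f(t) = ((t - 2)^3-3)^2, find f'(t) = 6*t^5 - 60*t^4 + 240*t^3 - 498*t^2 + 552*t - 264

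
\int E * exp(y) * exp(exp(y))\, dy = exp(exp(y) + 1) + C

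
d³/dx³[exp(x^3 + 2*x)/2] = 27*x^6*exp(x^3 + 2*x)/2 + 27*x^4*exp(x^3 + 2*x) + 27*x^3*exp(x^3 + 2*x) + 18*x^2*exp(x^3 + 2*x) + 18*x*exp(x^3 + 2*x) + 7*exp(x^3 + 2*x)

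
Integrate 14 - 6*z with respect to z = -3*z^2 + 14*z + C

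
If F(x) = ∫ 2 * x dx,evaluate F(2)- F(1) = 3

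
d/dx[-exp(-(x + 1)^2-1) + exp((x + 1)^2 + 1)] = (2*x*exp(2*x^2 + 4*x + 4) + 2*x + 2*exp(2*x^2 + 4*x + 4) + 2)*exp(-x^2 - 2*x - 2)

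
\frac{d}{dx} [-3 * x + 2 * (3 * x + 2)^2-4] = 36*x + 21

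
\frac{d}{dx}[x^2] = 2*x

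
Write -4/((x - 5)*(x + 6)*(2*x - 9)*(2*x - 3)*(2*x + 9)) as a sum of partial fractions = 2/(1539*(2*x + 9)) - 2/(945*(2*x - 3)) + 4/(567*(2*x - 9)) - 4/(10395*(x + 6)) - 4/(1463*(x - 5))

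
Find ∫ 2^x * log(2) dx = 2^x + C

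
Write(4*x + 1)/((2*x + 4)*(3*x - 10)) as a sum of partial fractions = 43/(32*(3*x - 10)) + 7/(32*(x + 2))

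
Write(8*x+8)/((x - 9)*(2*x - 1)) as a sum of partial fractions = -24/(17*(2*x - 1)) + 80/(17*(x - 9))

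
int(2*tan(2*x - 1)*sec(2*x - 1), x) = sec(2*x - 1) + C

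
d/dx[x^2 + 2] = 2*x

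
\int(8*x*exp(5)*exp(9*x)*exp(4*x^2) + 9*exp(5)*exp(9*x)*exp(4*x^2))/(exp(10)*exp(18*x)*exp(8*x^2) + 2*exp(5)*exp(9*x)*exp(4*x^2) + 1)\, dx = exp(4*x^2 + 9*x + 5)/(exp(4*x^2 + 9*x + 5) + 1) + C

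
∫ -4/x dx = -4*log(2*x) + C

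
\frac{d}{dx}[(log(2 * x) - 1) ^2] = (2*log(x) - 2 + 2*log(2))/x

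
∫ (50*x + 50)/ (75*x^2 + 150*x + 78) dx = log(25*(x + 1)^2 + 1)/3 + C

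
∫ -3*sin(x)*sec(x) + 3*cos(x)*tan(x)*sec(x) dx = 0 + C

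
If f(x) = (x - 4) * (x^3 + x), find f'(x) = 4*x^3 - 12*x^2 + 2*x - 4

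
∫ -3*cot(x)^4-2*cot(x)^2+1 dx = cot(x)^3 - cot(x) + C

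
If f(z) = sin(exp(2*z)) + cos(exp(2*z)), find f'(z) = 2*sqrt(2)*exp(2*z)*cos(exp(2*z) + pi/4)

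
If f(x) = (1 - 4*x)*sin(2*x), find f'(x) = -8*x*cos(2*x) - 4*sin(2*x) + 2*cos(2*x)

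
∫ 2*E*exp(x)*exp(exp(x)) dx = 2*exp(exp(x) + 1) + C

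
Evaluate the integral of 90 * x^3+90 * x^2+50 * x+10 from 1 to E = -45*exp(2) - 255/2 - 30*E + 5*(4 + 2*E + 3*exp(2))^2/2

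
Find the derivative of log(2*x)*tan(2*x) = (4*x*log(x) + 4*x*log(2) + sin(4*x))/(x*(cos(4*x) + 1))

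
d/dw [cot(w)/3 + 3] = -1/(3*sin(w)^2)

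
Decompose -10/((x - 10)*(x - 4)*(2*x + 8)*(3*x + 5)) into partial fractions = -27/(833*(3*x + 5)) + 5/(784*(x + 4)) + 5/(816*(x - 4)) - 1/(588*(x - 10))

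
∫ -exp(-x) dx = exp(-x) + C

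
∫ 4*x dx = 2*x^2 + C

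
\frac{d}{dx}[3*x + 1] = 3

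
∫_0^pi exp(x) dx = -1 + exp(pi)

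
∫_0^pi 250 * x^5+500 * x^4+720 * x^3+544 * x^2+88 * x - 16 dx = -14/3 + 20*pi + 25*pi^2 + 5*(-1 + 4*pi + 5*pi^2)^2 + (-1 + 4*pi + 5*pi^2)^3/3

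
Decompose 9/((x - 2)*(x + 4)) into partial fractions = -3/(2*(x + 4)) + 3/(2*(x - 2))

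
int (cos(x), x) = sin(x) + C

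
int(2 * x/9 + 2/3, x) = x^2/9 + 2*x/3 + C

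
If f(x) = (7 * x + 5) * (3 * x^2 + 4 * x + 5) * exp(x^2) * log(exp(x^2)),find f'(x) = 42*x^6*exp(x^2) + 86*x^5*exp(x^2) + 215*x^4*exp(x^2) + 222*x^3*exp(x^2) + 165*x^2*exp(x^2) + 50*x*exp(x^2)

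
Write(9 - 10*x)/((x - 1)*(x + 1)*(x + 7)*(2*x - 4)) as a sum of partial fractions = -79/(864*(x + 7)) + 19/(72*(x + 1)) + 1/(32*(x - 1)) - 11/(54*(x - 2))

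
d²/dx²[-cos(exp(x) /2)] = (exp(x)*cos(exp(x)/2) + 2*sin(exp(x)/2))*exp(x)/4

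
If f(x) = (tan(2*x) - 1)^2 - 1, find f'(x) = 4*(sin(2*x)/cos(2*x) - 1)/cos(2*x)^2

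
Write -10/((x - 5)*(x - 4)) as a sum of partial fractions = 10/(x - 4) - 10/(x - 5)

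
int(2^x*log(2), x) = 2^x + C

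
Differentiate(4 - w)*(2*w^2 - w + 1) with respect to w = -6*w^2 + 18*w - 5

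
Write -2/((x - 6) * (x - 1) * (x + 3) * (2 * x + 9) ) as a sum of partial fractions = 16/(693*(2*x + 9)) - 1/(54*(x + 3)) + 1/(110*(x - 1)) - 2/(945*(x - 6))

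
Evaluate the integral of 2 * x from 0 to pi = pi^2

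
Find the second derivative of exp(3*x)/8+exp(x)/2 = 9*exp(3*x)/8 + exp(x)/2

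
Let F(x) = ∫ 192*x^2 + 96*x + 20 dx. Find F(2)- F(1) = 612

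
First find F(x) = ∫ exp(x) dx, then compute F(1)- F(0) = -1 + E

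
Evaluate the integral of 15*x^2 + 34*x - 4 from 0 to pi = 4 + (2 + 5*pi)*(-2 + 3*pi + pi^2)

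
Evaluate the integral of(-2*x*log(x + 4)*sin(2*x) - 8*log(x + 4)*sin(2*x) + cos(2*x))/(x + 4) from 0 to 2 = -log(4) + log(6)*cos(4)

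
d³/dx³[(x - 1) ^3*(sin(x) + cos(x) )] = x^3*sin(x) - x^3*cos(x) - 12*x^2*sin(x) - 6*x^2*cos(x) + 3*x*sin(x) + 33*x*cos(x) + 14*sin(x) - 20*cos(x)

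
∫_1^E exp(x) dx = -E + exp(E)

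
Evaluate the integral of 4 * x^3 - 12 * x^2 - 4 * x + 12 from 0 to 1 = 7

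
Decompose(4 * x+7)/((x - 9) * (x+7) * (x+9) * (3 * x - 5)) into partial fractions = -369/(18304*(3*x - 5)) + 29/(1152*(x + 9)) - 21/(832*(x + 7)) + 43/(6336*(x - 9))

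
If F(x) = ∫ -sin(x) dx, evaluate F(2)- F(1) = -cos(1) + cos(2)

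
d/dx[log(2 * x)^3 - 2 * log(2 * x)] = (3*log(x)^2 + 6*log(2)*log(x) - 2 + 3*log(2)^2)/x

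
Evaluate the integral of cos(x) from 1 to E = -sin(1) + sin(E)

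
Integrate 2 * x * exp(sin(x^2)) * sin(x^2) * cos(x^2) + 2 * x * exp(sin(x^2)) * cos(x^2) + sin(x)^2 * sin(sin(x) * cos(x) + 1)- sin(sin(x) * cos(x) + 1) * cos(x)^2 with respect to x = exp(sin(x^2))*sin(x^2) + cos(sin(2*x)/2 + 1) + C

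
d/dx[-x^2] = -2*x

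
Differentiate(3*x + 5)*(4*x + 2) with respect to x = 24*x + 26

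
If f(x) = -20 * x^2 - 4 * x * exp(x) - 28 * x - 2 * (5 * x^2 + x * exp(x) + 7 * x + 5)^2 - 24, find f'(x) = -20*x^3*exp(x) - 200*x^3 - 4*x^2*exp(2*x) - 88*x^2*exp(x) - 420*x^2 - 4*x*exp(2*x) - 80*x*exp(x) - 436*x - 24*exp(x) - 168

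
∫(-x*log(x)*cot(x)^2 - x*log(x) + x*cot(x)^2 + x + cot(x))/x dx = (log(x) - 1)*cot(x) + C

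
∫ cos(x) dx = sin(x) + C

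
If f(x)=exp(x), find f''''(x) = exp(x)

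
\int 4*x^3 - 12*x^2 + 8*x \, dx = x^4 - 4*x^3 + 4*x^2 + C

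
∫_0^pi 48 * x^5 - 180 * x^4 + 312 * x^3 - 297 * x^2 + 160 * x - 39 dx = -3*pi - 8 + 2*pi^2 + (-3*pi + 2 + 2*pi^2)^3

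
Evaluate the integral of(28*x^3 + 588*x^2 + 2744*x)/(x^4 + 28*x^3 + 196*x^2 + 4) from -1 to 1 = -7*log(173) + 7*log(229)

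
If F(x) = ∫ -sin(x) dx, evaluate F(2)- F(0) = -1 + cos(2)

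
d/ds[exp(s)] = exp(s)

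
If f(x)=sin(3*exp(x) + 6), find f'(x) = 3*exp(x)*cos(3*exp(x) + 6)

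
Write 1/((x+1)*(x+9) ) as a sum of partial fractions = -1/(8*(x + 9)) + 1/(8*(x + 1))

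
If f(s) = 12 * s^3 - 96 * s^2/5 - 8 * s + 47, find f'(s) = 36*s^2 - 192*s/5 - 8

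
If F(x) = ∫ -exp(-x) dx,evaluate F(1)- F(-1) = -E + exp(-1)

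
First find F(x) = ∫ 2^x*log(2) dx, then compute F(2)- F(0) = 3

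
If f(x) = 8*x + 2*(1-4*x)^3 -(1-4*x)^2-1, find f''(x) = 160 - 768*x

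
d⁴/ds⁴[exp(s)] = exp(s)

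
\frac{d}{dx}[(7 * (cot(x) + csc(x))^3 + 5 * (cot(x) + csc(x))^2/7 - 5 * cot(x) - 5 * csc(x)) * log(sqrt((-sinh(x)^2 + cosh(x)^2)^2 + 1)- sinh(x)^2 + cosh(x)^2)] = -2*(5*cos(x)^2/7 + 10*cos(x)/7 + 5/7 + 13*cos(x)^3/sin(x) + 34*cos(x)^2/sin(x) + 29*cos(x)/sin(x) + 8/sin(x))*log(1 + sqrt(2))/sin(x)^3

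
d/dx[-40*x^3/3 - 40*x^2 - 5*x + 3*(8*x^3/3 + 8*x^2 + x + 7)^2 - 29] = 128*x^5 + 640*x^4 + 832*x^3 + 440*x^2 + 598*x + 37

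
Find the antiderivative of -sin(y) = cos(y) + C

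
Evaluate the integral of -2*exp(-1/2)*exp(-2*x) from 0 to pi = -exp(-1/2) + exp(-2*pi - 1/2)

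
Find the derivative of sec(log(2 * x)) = tan(log(x) + log(2))*sec(log(x) + log(2))/x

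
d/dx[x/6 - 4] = 1/6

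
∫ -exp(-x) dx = exp(-x) + C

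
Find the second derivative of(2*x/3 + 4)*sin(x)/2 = -x*sin(x)/3 - 2*sin(x) + 2*cos(x)/3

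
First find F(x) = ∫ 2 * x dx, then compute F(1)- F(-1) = 0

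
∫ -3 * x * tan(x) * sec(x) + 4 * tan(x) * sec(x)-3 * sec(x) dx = (4 - 3*x)*sec(x) + C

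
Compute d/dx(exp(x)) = exp(x)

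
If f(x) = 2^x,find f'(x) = 2^x*log(2)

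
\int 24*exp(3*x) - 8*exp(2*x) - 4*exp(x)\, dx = 4*(2*exp(2*x) - exp(x) - 1)*exp(x) + C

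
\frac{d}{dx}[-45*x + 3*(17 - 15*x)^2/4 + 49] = 675*x/2 - 855/2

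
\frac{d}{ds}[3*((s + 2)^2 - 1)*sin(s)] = 3*s^2*cos(s) + 6*s*sin(s) + 12*s*cos(s) + 12*sin(s) + 9*cos(s)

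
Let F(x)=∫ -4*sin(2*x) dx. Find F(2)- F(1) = 2*cos(4) - 2*cos(2)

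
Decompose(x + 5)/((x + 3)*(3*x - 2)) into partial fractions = 17/(11*(3*x - 2)) - 2/(11*(x + 3))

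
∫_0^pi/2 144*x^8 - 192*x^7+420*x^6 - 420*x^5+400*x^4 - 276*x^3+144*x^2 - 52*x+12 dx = -pi^2/2 + 1 + 2*pi + pi^3/2 + (-pi^2/4 - 1 + pi + pi^3/4)^2 + 2*(-pi^2/4 - 1 + pi + pi^3/4)^3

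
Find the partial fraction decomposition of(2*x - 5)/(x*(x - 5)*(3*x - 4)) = 21/(44*(3*x - 4)) + 1/(11*(x - 5)) - 1/(4*x)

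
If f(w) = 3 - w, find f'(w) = -1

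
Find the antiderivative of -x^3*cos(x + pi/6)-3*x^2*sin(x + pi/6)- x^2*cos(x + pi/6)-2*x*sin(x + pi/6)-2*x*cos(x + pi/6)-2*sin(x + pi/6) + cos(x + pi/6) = (-x^3 - x^2 - 2*x + 1)*sin(x + pi/6) + C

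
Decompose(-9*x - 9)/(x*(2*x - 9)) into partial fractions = -11/(2*x - 9) + 1/x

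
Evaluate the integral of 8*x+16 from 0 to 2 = 48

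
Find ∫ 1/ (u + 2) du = log(2*u + 4) + C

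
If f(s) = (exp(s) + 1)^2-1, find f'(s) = 2*exp(2*s) + 2*exp(s)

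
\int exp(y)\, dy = exp(y) + C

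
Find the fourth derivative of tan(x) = 24*tan(x)^5 + 40*tan(x)^3 + 16*tan(x)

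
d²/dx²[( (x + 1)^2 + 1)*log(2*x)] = (2*x^2*log(x) + 2*x^2*log(2) + 3*x^2 + 2*x - 2)/x^2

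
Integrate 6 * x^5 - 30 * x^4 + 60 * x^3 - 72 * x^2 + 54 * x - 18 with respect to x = x^6 - 6*x^5 + 15*x^4 - 24*x^3 + 27*x^2 - 18*x + C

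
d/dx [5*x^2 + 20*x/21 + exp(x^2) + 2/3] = 2*x*exp(x^2) + 10*x + 20/21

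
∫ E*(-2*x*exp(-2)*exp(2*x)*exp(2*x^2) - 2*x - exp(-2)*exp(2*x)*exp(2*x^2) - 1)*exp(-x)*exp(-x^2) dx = -2*sinh(x^2 + x - 1) + C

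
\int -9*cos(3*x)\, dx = -3*sin(3*x) + C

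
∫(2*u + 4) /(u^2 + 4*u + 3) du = log(3*(u + 2)^2 - 3) + C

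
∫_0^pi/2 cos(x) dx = 1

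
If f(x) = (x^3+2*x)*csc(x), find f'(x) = (-x^3*cos(x)/sin(x) + 3*x^2 - 2*x*cos(x)/sin(x) + 2)/sin(x)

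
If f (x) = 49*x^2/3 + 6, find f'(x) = 98*x/3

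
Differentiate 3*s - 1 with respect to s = 3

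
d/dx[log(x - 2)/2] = 1/(2*x - 4)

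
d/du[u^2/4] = u/2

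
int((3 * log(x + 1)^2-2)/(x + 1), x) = (log(x + 1)^2 - 2)*log(x + 1) + C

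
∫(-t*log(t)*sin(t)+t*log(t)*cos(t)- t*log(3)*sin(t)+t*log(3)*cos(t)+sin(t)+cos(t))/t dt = sqrt(2)*log(3*t)*sin(t + pi/4) + C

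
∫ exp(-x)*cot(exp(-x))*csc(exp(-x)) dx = csc(exp(-x)) + C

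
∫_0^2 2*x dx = 4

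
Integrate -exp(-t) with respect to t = exp(-t) + C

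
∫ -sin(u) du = cos(u) + C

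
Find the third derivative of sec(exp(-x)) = (-exp(2*x)*sin(exp(-x))/cos(exp(-x)) + 3*exp(x) - 6*exp(x)/cos(exp(-x))^2 + sin(exp(-x))/cos(exp(-x)) - 6*sin(exp(-x))/cos(exp(-x))^3)*exp(-3*x)/cos(exp(-x))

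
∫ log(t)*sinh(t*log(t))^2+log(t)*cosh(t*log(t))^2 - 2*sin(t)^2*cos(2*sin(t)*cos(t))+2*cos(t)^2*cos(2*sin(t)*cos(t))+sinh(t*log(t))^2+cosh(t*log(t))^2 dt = sin(sin(2*t)) + sinh(2*t*log(t))/2 + C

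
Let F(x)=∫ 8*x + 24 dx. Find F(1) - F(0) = 28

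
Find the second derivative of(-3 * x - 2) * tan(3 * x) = -18*(3*x*sin(3*x)/cos(3*x) + 2*sin(3*x)/cos(3*x) + 1)/cos(3*x)^2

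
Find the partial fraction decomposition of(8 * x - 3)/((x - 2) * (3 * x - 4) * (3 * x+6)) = -23/(20*(3*x - 4)) - 19/(120*(x + 2)) + 13/(24*(x - 2))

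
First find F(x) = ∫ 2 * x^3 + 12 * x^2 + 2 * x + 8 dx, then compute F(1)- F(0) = 27/2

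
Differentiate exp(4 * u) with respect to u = 4*exp(4*u)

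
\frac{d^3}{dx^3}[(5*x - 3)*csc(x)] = (5*x*cos(x)/sin(x) - 30*x*cos(x)/sin(x)^3 - 15 - 3*cos(x)/sin(x) + 30/sin(x)^2 + 18*cos(x)/sin(x)^3)/sin(x)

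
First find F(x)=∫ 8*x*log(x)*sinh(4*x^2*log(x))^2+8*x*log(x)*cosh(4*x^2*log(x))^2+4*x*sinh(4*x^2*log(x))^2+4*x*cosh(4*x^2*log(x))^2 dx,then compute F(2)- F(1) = sinh(16*log(2))*cosh(16*log(2))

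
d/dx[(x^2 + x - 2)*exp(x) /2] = x^2*exp(x)/2 + 3*x*exp(x)/2 - exp(x)/2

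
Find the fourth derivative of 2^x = 2^x*log(2)^4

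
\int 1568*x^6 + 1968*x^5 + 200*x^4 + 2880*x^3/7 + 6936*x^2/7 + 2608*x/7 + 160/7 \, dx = 224*x^7 + 328*x^6 + 40*x^5 + 720*x^4/7 + 2312*x^3/7 + 1304*x^2/7 + 160*x/7 + C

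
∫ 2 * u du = u^2 + C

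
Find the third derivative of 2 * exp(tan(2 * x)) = 16*(tan(2*x)^6 + 6*tan(2*x)^5 + 9*tan(2*x)^4 + 12*tan(2*x)^3 + 11*tan(2*x)^2 + 6*tan(2*x) + 3)*exp(tan(2*x))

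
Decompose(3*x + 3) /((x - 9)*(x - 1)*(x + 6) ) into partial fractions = -1/(7*(x + 6)) - 3/(28*(x - 1)) + 1/(4*(x - 9))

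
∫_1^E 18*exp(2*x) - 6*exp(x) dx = -(-1 + 3*E)^2 + (-1 + 3*exp(E))^2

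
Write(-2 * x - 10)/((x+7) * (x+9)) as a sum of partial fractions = -4/(x + 9) + 2/(x + 7)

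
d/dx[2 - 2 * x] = -2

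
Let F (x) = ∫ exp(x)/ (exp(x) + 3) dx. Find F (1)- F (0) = -log(4) + log(E + 3)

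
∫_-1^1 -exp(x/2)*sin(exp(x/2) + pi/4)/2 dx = cos(pi/4 + exp(1/2)) - cos(exp(-1/2) + pi/4)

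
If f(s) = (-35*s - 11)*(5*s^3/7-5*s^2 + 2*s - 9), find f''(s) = -300*s^2 + 7020*s/7 - 30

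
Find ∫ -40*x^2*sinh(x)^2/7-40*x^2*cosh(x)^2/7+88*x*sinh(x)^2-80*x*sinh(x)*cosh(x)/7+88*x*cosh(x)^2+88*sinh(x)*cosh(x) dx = -4*x*(5*x - 77)*sinh(2*x)/7 + C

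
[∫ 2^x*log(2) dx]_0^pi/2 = -1 + 2^(pi/2)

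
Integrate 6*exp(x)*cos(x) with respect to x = 3*sqrt(2)*exp(x)*sin(x + pi/4) + C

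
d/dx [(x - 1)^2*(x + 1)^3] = 5*x^4 + 4*x^3 - 6*x^2 - 4*x + 1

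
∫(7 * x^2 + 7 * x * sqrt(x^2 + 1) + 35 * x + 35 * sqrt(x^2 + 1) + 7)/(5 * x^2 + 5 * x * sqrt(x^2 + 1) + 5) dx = 7*x/5 + 7*log(x + sqrt(x^2 + 1)) + C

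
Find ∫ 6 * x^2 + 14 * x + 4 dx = 2*x^3 + 7*x^2 + 4*x + C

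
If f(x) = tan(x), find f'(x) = cos(x)^(-2)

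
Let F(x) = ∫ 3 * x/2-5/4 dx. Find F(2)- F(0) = 1/2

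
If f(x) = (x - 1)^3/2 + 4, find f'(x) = 3*x^2/2 - 3*x + 3/2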